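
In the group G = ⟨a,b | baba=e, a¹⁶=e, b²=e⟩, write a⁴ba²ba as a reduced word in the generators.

Multiply left to right, reducing at each step:
  (a⁴) · b = a⁴b
  (a⁴b) · a² = a²b
  (a²b) · b = a²
  (a²) · a = a³

Answer: a³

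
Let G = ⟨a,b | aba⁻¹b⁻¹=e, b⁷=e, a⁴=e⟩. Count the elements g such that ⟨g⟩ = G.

G is cyclic of order 28. An element generates G iff its order is 28, and a cyclic group of order 28 has exactly φ(28) = 12 such elements.

Answer: 12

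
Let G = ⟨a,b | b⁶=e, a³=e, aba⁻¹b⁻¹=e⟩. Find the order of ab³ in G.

Compute successive powers until reaching e:
  (ab³)¹ = ab³, (ab³)² = a², (ab³)³ = b³, (ab³)⁴ = a, (ab³)⁵ = a²b³, (ab³)⁶ = e.
The smallest positive k with (ab³)ᵏ = e is 6.

Answer: 6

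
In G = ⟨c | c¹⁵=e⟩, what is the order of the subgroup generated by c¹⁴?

|⟨c¹⁴⟩| equals the order of c¹⁴. Compute successive powers until reaching e:
  (c¹⁴)¹ = c¹⁴, (c¹⁴)² = c¹³, (c¹⁴)³ = c¹², (c¹⁴)⁴ = c¹¹, (c¹⁴)⁵ = c¹⁰, (c¹⁴)⁶ = c⁹, (c¹⁴)⁷ = c⁸, (c¹⁴)⁸ = c⁷, (c¹⁴)⁹ = c⁶, (c¹⁴)¹⁰ = c⁵, (c¹⁴)¹¹ = c⁴, (c¹⁴)¹² = c³, (c¹⁴)¹³ = c², (c¹⁴)¹⁴ = c, (c¹⁴)¹⁵ = e.
The smallest positive k with (c¹⁴)ᵏ = e is 15, so |⟨c¹⁴⟩| = 15.

Answer: 15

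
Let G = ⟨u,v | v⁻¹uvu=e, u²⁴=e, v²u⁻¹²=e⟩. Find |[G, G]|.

G' = [G, G] is generated by all commutators. The generator-pair commutators are: [u, v] = u².
The subgroup they normally generate is {e, u², u⁴, u⁶, u⁸, u¹⁰, u¹², u¹⁴, u¹⁶, u¹⁸, u²⁰, u²²}, of order 12.
Check: |G/G'| = 48/12 = 4 is the order of the abelianisation.

Answer: 12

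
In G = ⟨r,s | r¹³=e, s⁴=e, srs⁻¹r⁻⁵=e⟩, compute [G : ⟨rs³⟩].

First find ord(rs³) by computing successive powers:
  (rs³)¹ = rs³, (rs³)² = r⁹s², (rs³)³ = r⁸s, (rs³)⁴ = e.
So |⟨rs³⟩| = ord(rs³) = 4. With |G| = 52, by Lagrange [G : ⟨rs³⟩] = 52/4 = 13.

Answer: 13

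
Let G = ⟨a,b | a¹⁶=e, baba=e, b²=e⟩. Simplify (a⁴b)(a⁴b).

Compute (a⁴b) · (a⁴b) by multiplying left to right and reducing via the relations at each step:
  (a⁴b) · a⁴ = b
  b · b = e

Answer: e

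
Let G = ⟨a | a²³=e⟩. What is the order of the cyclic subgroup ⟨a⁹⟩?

|⟨a⁹⟩| equals the order of a⁹. Compute successive powers until reaching e:
  (a⁹)¹ = a⁹, (a⁹)² = a¹⁸, (a⁹)³ = a⁴, (a⁹)⁴ = a¹³, (a⁹)⁵ = a²², (a⁹)⁶ = a⁸, (a⁹)⁷ = a¹⁷, (a⁹)⁸ = a³, (a⁹)⁹ = a¹², (a⁹)¹⁰ = a²¹, (a⁹)¹¹ = a⁷, (a⁹)¹² = a¹⁶, (a⁹)¹³ = a², (a⁹)¹⁴ = a¹¹, (a⁹)¹⁵ = a²⁰, (a⁹)¹⁶ = a⁶, (a⁹)¹⁷ = a¹⁵, (a⁹)¹⁸ = a, (a⁹)¹⁹ = a¹⁰, (a⁹)²⁰ = a¹⁹, (a⁹)²¹ = a⁵, (a⁹)²² = a¹⁴, (a⁹)²³ = e.
The smallest positive k with (a⁹)ᵏ = e is 23, so |⟨a⁹⟩| = 23.

Answer: 23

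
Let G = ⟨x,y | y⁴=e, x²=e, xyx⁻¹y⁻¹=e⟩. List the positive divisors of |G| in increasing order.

|G| = 8 = 2³. By Lagrange's theorem the order of any subgroup divides 8; the divisors of 8 are 1, 2, 4, 8.

Answer: 1, 2, 4, 8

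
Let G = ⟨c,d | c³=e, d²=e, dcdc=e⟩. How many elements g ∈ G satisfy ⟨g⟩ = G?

⟨g⟩ = G would require ord(g) = |G| = 6, but the maximum element order in G is 3 < 6. So G is not cyclic and no single element generates it: the count is 0.

Answer: 0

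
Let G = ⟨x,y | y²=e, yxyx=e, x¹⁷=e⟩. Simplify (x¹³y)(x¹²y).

Compute (x¹³y) · (x¹²y) by multiplying left to right and reducing via the relations at each step:
  (x¹³y) · x¹² = xy
  (xy) · y = x

Answer: x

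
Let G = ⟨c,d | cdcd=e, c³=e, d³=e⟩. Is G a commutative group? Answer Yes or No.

c·d = cd but d·c = c²d², so c·d ≠ d·c and G is not abelian.

Answer: No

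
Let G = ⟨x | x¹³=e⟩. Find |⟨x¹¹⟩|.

|⟨x¹¹⟩| equals the order of x¹¹. Compute successive powers until reaching e:
  (x¹¹)¹ = x¹¹, (x¹¹)² = x⁹, (x¹¹)³ = x⁷, (x¹¹)⁴ = x⁵, (x¹¹)⁵ = x³, (x¹¹)⁶ = x, (x¹¹)⁷ = x¹², (x¹¹)⁸ = x¹⁰, (x¹¹)⁹ = x⁸, (x¹¹)¹⁰ = x⁶, (x¹¹)¹¹ = x⁴, (x¹¹)¹² = x², (x¹¹)¹³ = e.
The smallest positive k with (x¹¹)ᵏ = e is 13, so |⟨x¹¹⟩| = 13.

Answer: 13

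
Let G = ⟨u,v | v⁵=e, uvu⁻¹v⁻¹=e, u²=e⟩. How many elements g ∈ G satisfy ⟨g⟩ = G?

G is cyclic of order 10. An element generates G iff its order is 10, and a cyclic group of order 10 has exactly φ(10) = 4 such elements.

Answer: 4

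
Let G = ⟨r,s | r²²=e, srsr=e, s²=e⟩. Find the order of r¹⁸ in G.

Compute successive powers until reaching e:
  (r¹⁸)¹ = r¹⁸, (r¹⁸)² = r¹⁴, (r¹⁸)³ = r¹⁰, (r¹⁸)⁴ = r⁶, (r¹⁸)⁵ = r², (r¹⁸)⁶ = r²⁰, (r¹⁸)⁷ = r¹⁶, (r¹⁸)⁸ = r¹², (r¹⁸)⁹ = r⁸, (r¹⁸)¹⁰ = r⁴, (r¹⁸)¹¹ = e.
The smallest positive k with (r¹⁸)ᵏ = e is 11.

Answer: 11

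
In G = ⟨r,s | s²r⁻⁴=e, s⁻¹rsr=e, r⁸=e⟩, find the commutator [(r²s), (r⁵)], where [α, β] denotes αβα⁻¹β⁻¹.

[(r²s), (r⁵)] = (r²s)·(r⁵)·(r²s)⁻¹·(r⁵)⁻¹.
  (r²s) · (r⁵) = rs⁻¹
  (rs⁻¹) · (r²s⁻¹) = r³
  (r³) · (r³) = r⁶

Answer: r⁶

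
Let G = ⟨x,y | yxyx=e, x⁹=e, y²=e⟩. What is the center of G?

An element z ∈ Z(G) iff z commutes with every generator.
For example e is central: e·x = x = x·e; e·y = y = y·e.
Whereas x ∉ Z(G) since x·y = xy ≠ x⁸y = y·x.
Checking each of the 18 elements this way gives Z(G) = {e}, of order 1.

Answer: {e}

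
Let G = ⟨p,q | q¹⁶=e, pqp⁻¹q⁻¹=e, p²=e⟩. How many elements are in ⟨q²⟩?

|⟨q²⟩| equals the order of q². Compute successive powers until reaching e:
  (q²)¹ = q², (q²)² = q⁴, (q²)³ = q⁶, (q²)⁴ = q⁸, (q²)⁵ = q¹⁰, (q²)⁶ = q¹², (q²)⁷ = q¹⁴, (q²)⁸ = e.
The smallest positive k with (q²)ᵏ = e is 8, so |⟨q²⟩| = 8.

Answer: 8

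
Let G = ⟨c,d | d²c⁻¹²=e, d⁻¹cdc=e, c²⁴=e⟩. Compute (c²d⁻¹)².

Compute successive powers of (c²d⁻¹), reducing at each step:
  (c²d⁻¹)²: (c²d⁻¹) · c² = d⁻¹;   (d⁻¹) · d⁻¹ = c¹²

Answer: c¹²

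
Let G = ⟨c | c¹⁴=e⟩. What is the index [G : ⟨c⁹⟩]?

First find ord(c⁹) by computing successive powers:
  (c⁹)¹ = c⁹, (c⁹)² = c⁴, (c⁹)³ = c¹³, (c⁹)⁴ = c⁸, (c⁹)⁵ = c³, (c⁹)⁶ = c¹², (c⁹)⁷ = c⁷, (c⁹)⁸ = c², (c⁹)⁹ = c¹¹, (c⁹)¹⁰ = c⁶, (c⁹)¹¹ = c, (c⁹)¹² = c¹⁰, (c⁹)¹³ = c⁵, (c⁹)¹⁴ = e.
So |⟨c⁹⟩| = ord(c⁹) = 14. With |G| = 14, by Lagrange [G : ⟨c⁹⟩] = 14/14 = 1.

Answer: 1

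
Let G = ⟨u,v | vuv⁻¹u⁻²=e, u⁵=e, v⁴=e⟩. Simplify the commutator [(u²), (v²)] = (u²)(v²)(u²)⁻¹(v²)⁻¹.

[(u²), (v²)] = (u²)·(v²)·(u²)⁻¹·(v²)⁻¹.
  (u²) · (v²) = u²v²
  (u²v²) · (u³) = u⁴v²
  (u⁴v²) · (v²) = u⁴

Answer: u⁴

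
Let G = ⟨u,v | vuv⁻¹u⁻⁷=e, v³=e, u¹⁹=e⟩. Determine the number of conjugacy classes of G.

The conjugacy classes (representative and size) are:
  [e] (size 1), [u¹¹] (size 3), [u¹⁴] (size 3), [u⁶] (size 3), [u¹⁷] (size 3), [u¹²] (size 3), [u¹⁰] (size 3), [u²v] (size 19), [u¹⁸v²] (size 19).
Class equation: 1 + 3 + 3 + 3 + 3 + 3 + 3 + 19 + 19 = 57 = |G|. So G has 9 conjugacy classes.

Answer: 9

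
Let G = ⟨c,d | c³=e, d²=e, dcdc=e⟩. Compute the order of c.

Compute successive powers until reaching e:
  c¹ = c, c² = c², c³ = e.
The smallest positive k with cᵏ = e is 3.

Answer: 3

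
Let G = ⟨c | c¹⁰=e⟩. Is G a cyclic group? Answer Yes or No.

|G| = 10. The element c has order 10 (its powers give 10 distinct elements), so ⟨c⟩ = G and G is cyclic.

Answer: Yes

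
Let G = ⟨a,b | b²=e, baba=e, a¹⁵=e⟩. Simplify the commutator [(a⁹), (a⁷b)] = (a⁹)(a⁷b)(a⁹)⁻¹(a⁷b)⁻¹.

[(a⁹), (a⁷b)] = (a⁹)·(a⁷b)·(a⁹)⁻¹·(a⁷b)⁻¹.
  (a⁹) · (a⁷b) = ab
  (ab) · (a⁶) = a¹⁰b
  (a¹⁰b) · (a⁷b) = a³

Answer: a³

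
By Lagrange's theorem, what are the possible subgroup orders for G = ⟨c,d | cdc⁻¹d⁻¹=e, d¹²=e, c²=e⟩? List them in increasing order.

|G| = 24 = 2³ · 3. By Lagrange's theorem the order of any subgroup divides 24; the divisors of 24 are 1, 2, 3, 4, 6, 8, 12, 24.

Answer: 1, 2, 3, 4, 6, 8, 12, 24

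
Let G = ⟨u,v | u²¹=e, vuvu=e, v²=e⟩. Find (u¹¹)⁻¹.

The order of (u¹¹) is 21 (smallest k with (u¹¹)ᵏ = e), so (u¹¹)⁻¹ = (u¹¹)²⁰ = u¹⁰.
Check: (u¹¹) · (u¹⁰) → (u¹¹) · u¹⁰ = e, giving e as required.

Answer: u¹⁰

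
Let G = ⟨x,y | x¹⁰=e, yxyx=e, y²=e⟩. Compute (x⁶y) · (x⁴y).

Compute (x⁶y) · (x⁴y) by multiplying left to right and reducing via the relations at each step:
  (x⁶y) · x⁴ = x²y
  (x²y) · y = x²

Answer: x²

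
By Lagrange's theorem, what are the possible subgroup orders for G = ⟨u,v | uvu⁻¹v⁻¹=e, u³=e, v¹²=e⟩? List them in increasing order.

|G| = 36 = 2² · 3². By Lagrange's theorem the order of any subgroup divides 36; the divisors of 36 are 1, 2, 3, 4, 6, 9, 12, 18, 36.

Answer: 1, 2, 3, 4, 6, 9, 12, 18, 36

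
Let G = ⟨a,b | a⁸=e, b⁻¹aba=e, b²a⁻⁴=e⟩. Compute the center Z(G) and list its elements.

An element z ∈ Z(G) iff z commutes with every generator.
For example a⁴ is central: (a⁴)·a = a⁵ = a·(a⁴); (a⁴)·b = b⁻¹ = b·(a⁴).
Whereas a ∉ Z(G) since a·b = ab ≠ a³b⁻¹ = b·a.
Checking each of the 16 elements this way gives Z(G) = {e, a⁴}, of order 2.

Answer: {e, a⁴}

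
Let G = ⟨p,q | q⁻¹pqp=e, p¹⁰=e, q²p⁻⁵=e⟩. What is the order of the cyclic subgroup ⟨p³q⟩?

|⟨p³q⟩| equals the order of p³q. Compute successive powers until reaching e:
  (p³q)¹ = p³q, (p³q)² = p⁵, (p³q)³ = p³q⁻¹, (p³q)⁴ = e.
The smallest positive k with (p³q)ᵏ = e is 4, so |⟨p³q⟩| = 4.

Answer: 4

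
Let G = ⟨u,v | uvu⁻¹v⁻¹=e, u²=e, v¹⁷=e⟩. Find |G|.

Enumerate words in the generators, reducing via the relations: the distinct elements are
  {e, u, v, uv, v², v³, v⁴, v⁵, v⁶, v⁷, v⁸, v⁹, uv², uv³, uv⁴, uv⁵, uv⁶, uv⁷, uv⁸, uv⁹, v¹², v¹³, v¹¹, v¹⁰, v¹⁴, v¹⁵, v¹⁶, uv¹², uv¹³, uv¹¹, uv¹⁰, uv¹⁴, uv¹⁵, uv¹⁶}.
No further products give new elements, so |G| = 34.

Answer: 34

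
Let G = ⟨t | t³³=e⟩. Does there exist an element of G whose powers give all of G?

|G| = 33. The element t has order 33 (its powers give 33 distinct elements), so ⟨t⟩ = G and G is cyclic.

Answer: Yes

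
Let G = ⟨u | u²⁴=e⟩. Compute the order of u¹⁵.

Compute successive powers until reaching e:
  (u¹⁵)¹ = u¹⁵, (u¹⁵)² = u⁶, (u¹⁵)³ = u²¹, (u¹⁵)⁴ = u¹², (u¹⁵)⁵ = u³, (u¹⁵)⁶ = u¹⁸, (u¹⁵)⁷ = u⁹, (u¹⁵)⁸ = e.
The smallest positive k with (u¹⁵)ᵏ = e is 8.

Answer: 8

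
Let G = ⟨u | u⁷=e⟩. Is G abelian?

G has a single generator, so G is cyclic and hence abelian.

Answer: Yes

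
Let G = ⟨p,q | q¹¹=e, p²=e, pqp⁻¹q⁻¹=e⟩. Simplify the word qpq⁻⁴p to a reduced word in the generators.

Multiply left to right, reducing at each step:
  q · p = pq
  (pq) · q⁻⁴ = pq⁸
  (pq⁸) · p = q⁸

Answer: q⁸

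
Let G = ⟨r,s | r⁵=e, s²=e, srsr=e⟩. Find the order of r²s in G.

Compute successive powers until reaching e:
  (r²s)¹ = r²s, (r²s)² = e.
The smallest positive k with (r²s)ᵏ = e is 2.

Answer: 2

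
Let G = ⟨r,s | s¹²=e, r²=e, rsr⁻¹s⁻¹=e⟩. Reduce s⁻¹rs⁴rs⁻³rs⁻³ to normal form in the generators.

Multiply left to right, reducing at each step:
  (s¹¹) · r = rs¹¹
  (rs¹¹) · s⁴ = rs³
  (rs³) · r = s³
  (s³) · s⁻³ = e
  e · r = r
  r · s⁻³ = rs⁹

Answer: rs⁹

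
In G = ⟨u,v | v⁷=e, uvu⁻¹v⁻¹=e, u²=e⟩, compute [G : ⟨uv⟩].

First find ord(uv) by computing successive powers:
  (uv)¹ = uv, (uv)² = v², (uv)³ = uv³, (uv)⁴ = v⁴, (uv)⁵ = uv⁵, (uv)⁶ = v⁶, (uv)⁷ = u, (uv)⁸ = v, (uv)⁹ = uv², (uv)¹⁰ = v³, (uv)¹¹ = uv⁴, (uv)¹² = v⁵, (uv)¹³ = uv⁶, (uv)¹⁴ = e.
So |⟨uv⟩| = ord(uv) = 14. With |G| = 14, by Lagrange [G : ⟨uv⟩] = 14/14 = 1.

Answer: 1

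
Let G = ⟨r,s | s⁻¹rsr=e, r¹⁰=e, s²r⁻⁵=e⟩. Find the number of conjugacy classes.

The conjugacy classes (representative and size) are:
  [e] (size 1), [r] (size 2), [r⁸] (size 2), [r⁷] (size 2), [r⁴] (size 2), [r⁵] (size 1), [r⁴s] (size 5), [r²s⁻¹] (size 5).
Class equation: 1 + 2 + 2 + 2 + 2 + 1 + 5 + 5 = 20 = |G|. So G has 8 conjugacy classes.

Answer: 8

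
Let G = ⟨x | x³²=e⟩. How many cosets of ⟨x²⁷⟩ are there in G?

First find ord(x²⁷) by computing successive powers:
  (x²⁷)¹ = x²⁷, (x²⁷)² = x²², (x²⁷)³ = x¹⁷, (x²⁷)⁴ = x¹², (x²⁷)⁵ = x⁷, (x²⁷)⁶ = x², (x²⁷)⁷ = x²⁹, (x²⁷)⁸ = x²⁴, (x²⁷)⁹ = x¹⁹, (x²⁷)¹⁰ = x¹⁴, (x²⁷)¹¹ = x⁹, (x²⁷)¹² = x⁴, (x²⁷)¹³ = x³¹, (x²⁷)¹⁴ = x²⁶, (x²⁷)¹⁵ = x²¹, (x²⁷)¹⁶ = x¹⁶, (x²⁷)¹⁷ = x¹¹, (x²⁷)¹⁸ = x⁶, (x²⁷)¹⁹ = x, (x²⁷)²⁰ = x²⁸, (x²⁷)²¹ = x²³, (x²⁷)²² = x¹⁸, (x²⁷)²³ = x¹³, (x²⁷)²⁴ = x⁸, (x²⁷)²⁵ = x³, (x²⁷)²⁶ = x³⁰, (x²⁷)²⁷ = x²⁵, (x²⁷)²⁸ = x²⁰, (x²⁷)²⁹ = x¹⁵, (x²⁷)³⁰ = x¹⁰, (x²⁷)³¹ = x⁵, (x²⁷)³² = e.
So |⟨x²⁷⟩| = ord(x²⁷) = 32. With |G| = 32, by Lagrange [G : ⟨x²⁷⟩] = 32/32 = 1.

Answer: 1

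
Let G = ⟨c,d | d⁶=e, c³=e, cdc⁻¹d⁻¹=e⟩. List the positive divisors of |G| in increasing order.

|G| = 18 = 2 · 3². By Lagrange's theorem the order of any subgroup divides 18; the divisors of 18 are 1, 2, 3, 6, 9, 18.

Answer: 1, 2, 3, 6, 9, 18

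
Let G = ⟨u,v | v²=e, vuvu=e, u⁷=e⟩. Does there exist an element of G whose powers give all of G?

Every cyclic group is abelian. But u·v = uv while v·u = u⁶v, so u·v ≠ v·u and G is not abelian. Hence G is not cyclic.

Answer: No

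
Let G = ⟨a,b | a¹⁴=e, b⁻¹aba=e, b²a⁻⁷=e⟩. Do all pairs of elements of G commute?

a·b = ab but b·a = a⁶b⁻¹, so a·b ≠ b·a and G is not abelian.

Answer: No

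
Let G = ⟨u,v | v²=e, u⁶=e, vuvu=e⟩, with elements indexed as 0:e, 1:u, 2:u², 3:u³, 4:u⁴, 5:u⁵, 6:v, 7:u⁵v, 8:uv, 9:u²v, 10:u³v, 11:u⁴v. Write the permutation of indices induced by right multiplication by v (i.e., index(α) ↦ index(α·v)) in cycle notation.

(0 6)(1 8)(2 9)(3 10)(4 11)(5 7)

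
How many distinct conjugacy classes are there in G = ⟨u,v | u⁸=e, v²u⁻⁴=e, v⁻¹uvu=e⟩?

The conjugacy classes (representative and size) are:
  [e] (size 1), [u⁷] (size 2), [u⁶] (size 2), [u³] (size 2), [u⁴] (size 1), [u²v⁻¹] (size 4), [u³v⁻¹] (size 4).
Class equation: 1 + 2 + 2 + 2 + 1 + 4 + 4 = 16 = |G|. So G has 7 conjugacy classes.

Answer: 7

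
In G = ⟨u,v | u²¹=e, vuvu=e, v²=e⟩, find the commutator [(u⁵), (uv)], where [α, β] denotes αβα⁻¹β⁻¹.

[(u⁵), (uv)] = (u⁵)·(uv)·(u⁵)⁻¹·(uv)⁻¹.
  (u⁵) · (uv) = u⁶v
  (u⁶v) · (u¹⁶) = u¹¹v
  (u¹¹v) · (uv) = u¹⁰

Answer: u¹⁰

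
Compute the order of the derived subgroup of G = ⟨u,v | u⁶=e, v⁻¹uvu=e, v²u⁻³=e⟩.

G' = [G, G] is generated by all commutators. The generator-pair commutators are: [u, v] = u².
The subgroup they normally generate is {e, u², u⁴}, of order 3.
Check: |G/G'| = 12/3 = 4 is the order of the abelianisation.

Answer: 3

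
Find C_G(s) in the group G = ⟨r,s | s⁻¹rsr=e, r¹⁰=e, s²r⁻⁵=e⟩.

⟨s⟩ ⊆ C_G(s) since powers of s commute with s; so |C_G(s)| ≥ |⟨s⟩| = 4.
By orbit–stabilizer, |C_G(s)| = |G| / |conj. class of s| = 20 / 5 = 4.
The 4 elements commuting with s are {e, r⁵, s, s⁻¹}.

Answer: {e, r⁵, s, s⁻¹}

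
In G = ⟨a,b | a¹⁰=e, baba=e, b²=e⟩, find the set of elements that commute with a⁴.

⟨a⁴⟩ ⊆ C_G(a⁴) since powers of a⁴ commute with a⁴; so |C_G(a⁴)| ≥ |⟨a⁴⟩| = 5.
By orbit–stabilizer, |C_G(a⁴)| = |G| / |conj. class of a⁴| = 20 / 2 = 10.
The 10 elements commuting with a⁴ are {e, a, a², a³, a⁴, a⁵, a⁶, a⁷, a⁸, a⁹}.

Answer: {e, a, a², a³, a⁴, a⁵, a⁶, a⁷, a⁸, a⁹}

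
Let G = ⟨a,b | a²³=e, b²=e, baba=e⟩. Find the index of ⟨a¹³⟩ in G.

First find ord(a¹³) by computing successive powers:
  (a¹³)¹ = a¹³, (a¹³)² = a³, (a¹³)³ = a¹⁶, (a¹³)⁴ = a⁶, (a¹³)⁵ = a¹⁹, (a¹³)⁶ = a⁹, (a¹³)⁷ = a²², (a¹³)⁸ = a¹², (a¹³)⁹ = a², (a¹³)¹⁰ = a¹⁵, (a¹³)¹¹ = a⁵, (a¹³)¹² = a¹⁸, (a¹³)¹³ = a⁸, (a¹³)¹⁴ = a²¹, (a¹³)¹⁵ = a¹¹, (a¹³)¹⁶ = a, (a¹³)¹⁷ = a¹⁴, (a¹³)¹⁸ = a⁴, (a¹³)¹⁹ = a¹⁷, (a¹³)²⁰ = a⁷, (a¹³)²¹ = a²⁰, (a¹³)²² = a¹⁰, (a¹³)²³ = e.
So |⟨a¹³⟩| = ord(a¹³) = 23. With |G| = 46, by Lagrange [G : ⟨a¹³⟩] = 46/23 = 2.

Answer: 2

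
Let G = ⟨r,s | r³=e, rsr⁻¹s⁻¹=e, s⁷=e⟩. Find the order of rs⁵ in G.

Compute successive powers until reaching e:
  (rs⁵)¹ = rs⁵, (rs⁵)² = r²s³, (rs⁵)³ = s, (rs⁵)⁴ = rs⁶, (rs⁵)⁵ = r²s⁴, (rs⁵)⁶ = s², (rs⁵)⁷ = r, (rs⁵)⁸ = r²s⁵, (rs⁵)⁹ = s³, (rs⁵)¹⁰ = rs, (rs⁵)¹¹ = r²s⁶, (rs⁵)¹² = s⁴, (rs⁵)¹³ = rs², (rs⁵)¹⁴ = r², (rs⁵)¹⁵ = s⁵, (rs⁵)¹⁶ = rs³, (rs⁵)¹⁷ = r²s, (rs⁵)¹⁸ = s⁶, (rs⁵)¹⁹ = rs⁴, (rs⁵)²⁰ = r²s², (rs⁵)²¹ = e.
The smallest positive k with (rs⁵)ᵏ = e is 21.

Answer: 21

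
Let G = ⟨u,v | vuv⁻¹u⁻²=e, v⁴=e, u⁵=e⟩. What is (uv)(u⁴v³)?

Compute (uv) · (u⁴v³) by multiplying left to right and reducing via the relations at each step:
  (uv) · u⁴ = u⁴v
  (u⁴v) · v³ = u⁴

Answer: u⁴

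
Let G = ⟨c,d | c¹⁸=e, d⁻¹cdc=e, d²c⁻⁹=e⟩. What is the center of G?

An element z ∈ Z(G) iff z commutes with every generator.
For example c⁹ is central: (c⁹)·c = c¹⁰ = c·(c⁹); (c⁹)·d = d⁻¹ = d·(c⁹).
Whereas c ∉ Z(G) since c·d = cd ≠ c⁸d⁻¹ = d·c.
Checking each of the 36 elements this way gives Z(G) = {e, c⁹}, of order 2.

Answer: {e, c⁹}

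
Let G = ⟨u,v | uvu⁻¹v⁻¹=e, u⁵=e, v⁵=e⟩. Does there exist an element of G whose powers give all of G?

|G| = 25, but the maximum element order in G is 5 < 25. No single element generates all of G, so G is not cyclic.

Answer: No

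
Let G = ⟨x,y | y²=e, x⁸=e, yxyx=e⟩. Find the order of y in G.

Compute successive powers until reaching e:
  y¹ = y, y² = e.
The smallest positive k with yᵏ = e is 2.

Answer: 2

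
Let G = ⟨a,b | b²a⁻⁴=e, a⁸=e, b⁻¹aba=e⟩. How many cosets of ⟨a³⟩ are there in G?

First find ord(a³) by computing successive powers:
  (a³)¹ = a³, (a³)² = a⁶, (a³)³ = a, (a³)⁴ = a⁴, (a³)⁵ = a⁷, (a³)⁶ = a², (a³)⁷ = a⁵, (a³)⁸ = e.
So |⟨a³⟩| = ord(a³) = 8. With |G| = 16, by Lagrange [G : ⟨a³⟩] = 16/8 = 2.

Answer: 2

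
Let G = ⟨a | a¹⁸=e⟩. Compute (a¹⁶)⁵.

Compute successive powers of (a¹⁶), reducing at each step:
  (a¹⁶)²: (a¹⁶) · a¹⁶ = a¹⁴
  (a¹⁶)³: (a¹⁴) · a¹⁶ = a¹²
  (a¹⁶)⁴: (a¹²) · a¹⁶ = a¹⁰
  (a¹⁶)⁵: (a¹⁰) · a¹⁶ = a⁸

Answer: a⁸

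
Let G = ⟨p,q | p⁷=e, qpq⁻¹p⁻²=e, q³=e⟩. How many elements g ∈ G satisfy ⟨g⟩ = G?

⟨g⟩ = G would require ord(g) = |G| = 21, but the maximum element order in G is 7 < 21. So G is not cyclic and no single element generates it: the count is 0.

Answer: 0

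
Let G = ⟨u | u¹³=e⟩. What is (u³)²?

Compute successive powers of (u³), reducing at each step:
  (u³)²: (u³) · u³ = u⁶

Answer: u⁶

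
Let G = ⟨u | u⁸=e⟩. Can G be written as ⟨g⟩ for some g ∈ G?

|G| = 8. The element u has order 8 (its powers give 8 distinct elements), so ⟨u⟩ = G and G is cyclic.

Answer: Yes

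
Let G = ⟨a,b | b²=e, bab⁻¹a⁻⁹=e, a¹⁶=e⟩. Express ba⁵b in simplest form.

Multiply left to right, reducing at each step:
  b · a⁵ = a¹³b
  (a¹³b) · b = a¹³

Answer: a¹³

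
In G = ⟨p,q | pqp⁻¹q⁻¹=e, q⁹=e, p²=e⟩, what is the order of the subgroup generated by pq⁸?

|⟨pq⁸⟩| equals the order of pq⁸. Compute successive powers until reaching e:
  (pq⁸)¹ = pq⁸, (pq⁸)² = q⁷, (pq⁸)³ = pq⁶, (pq⁸)⁴ = q⁵, (pq⁸)⁵ = pq⁴, (pq⁸)⁶ = q³, (pq⁸)⁷ = pq², (pq⁸)⁸ = q, (pq⁸)⁹ = p, (pq⁸)¹⁰ = q⁸, (pq⁸)¹¹ = pq⁷, (pq⁸)¹² = q⁶, (pq⁸)¹³ = pq⁵, (pq⁸)¹⁴ = q⁴, (pq⁸)¹⁵ = pq³, (pq⁸)¹⁶ = q², (pq⁸)¹⁷ = pq, (pq⁸)¹⁸ = e.
The smallest positive k with (pq⁸)ᵏ = e is 18, so |⟨pq⁸⟩| = 18.

Answer: 18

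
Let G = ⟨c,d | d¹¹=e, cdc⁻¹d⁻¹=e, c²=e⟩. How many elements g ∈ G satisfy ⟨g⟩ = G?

G is cyclic of order 22. An element generates G iff its order is 22, and a cyclic group of order 22 has exactly φ(22) = 10 such elements.

Answer: 10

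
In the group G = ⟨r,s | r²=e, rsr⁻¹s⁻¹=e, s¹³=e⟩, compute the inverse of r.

The order of r is 2 (smallest k with rᵏ = e), so r⁻¹ = r¹ = r.
Check: r · r → r · r = e, giving e as required.

Answer: r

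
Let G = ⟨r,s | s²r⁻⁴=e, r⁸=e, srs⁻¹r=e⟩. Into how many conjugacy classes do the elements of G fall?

The conjugacy classes (representative and size) are:
  [e] (size 1), [r⁷] (size 2), [r²] (size 2), [r⁵] (size 2), [r⁴] (size 1), [r²s⁻¹] (size 4), [r³s] (size 4).
Class equation: 1 + 2 + 2 + 2 + 1 + 4 + 4 = 16 = |G|. So G has 7 conjugacy classes.

Answer: 7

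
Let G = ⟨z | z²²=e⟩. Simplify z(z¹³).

Compute z · (z¹³) by multiplying left to right and reducing via the relations at each step:
  z · z¹³ = z¹⁴

Answer: z¹⁴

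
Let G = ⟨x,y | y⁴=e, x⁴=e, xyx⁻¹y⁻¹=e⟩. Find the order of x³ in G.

Compute successive powers until reaching e:
  (x³)¹ = x³, (x³)² = x², (x³)³ = x, (x³)⁴ = e.
The smallest positive k with (x³)ᵏ = e is 4.

Answer: 4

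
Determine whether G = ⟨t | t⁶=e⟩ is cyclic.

|G| = 6. The element t has order 6 (its powers give 6 distinct elements), so ⟨t⟩ = G and G is cyclic.

Answer: Yes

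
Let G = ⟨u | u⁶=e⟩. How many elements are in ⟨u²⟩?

|⟨u²⟩| equals the order of u². Compute successive powers until reaching e:
  (u²)¹ = u², (u²)² = u⁴, (u²)³ = e.
The smallest positive k with (u²)ᵏ = e is 3, so |⟨u²⟩| = 3.

Answer: 3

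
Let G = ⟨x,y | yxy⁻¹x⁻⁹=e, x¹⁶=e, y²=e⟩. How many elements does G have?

Enumerate words in the generators, reducing via the relations: the distinct elements are
  {e, x, y, xy, x², x³, x⁴, x⁵, x⁶, x⁷, x⁸, x⁹, x²y, x³y, x¹², x¹³, x¹¹, x¹⁰, x¹⁴, x¹⁵, x⁴y, x⁵y, x⁶y, x⁷y, x⁸y, x⁹y, x¹²y, x¹³y, x¹¹y, x¹⁰y, x¹⁴y, x¹⁵y}.
No further products give new elements, so |G| = 32.

Answer: 32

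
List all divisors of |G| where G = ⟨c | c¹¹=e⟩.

|G| = 11 = 11. By Lagrange's theorem the order of any subgroup divides 11; the divisors of 11 are 1, 11.

Answer: 1, 11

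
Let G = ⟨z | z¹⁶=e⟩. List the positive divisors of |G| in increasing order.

|G| = 16 = 2⁴. By Lagrange's theorem the order of any subgroup divides 16; the divisors of 16 are 1, 2, 4, 8, 16.

Answer: 1, 2, 4, 8, 16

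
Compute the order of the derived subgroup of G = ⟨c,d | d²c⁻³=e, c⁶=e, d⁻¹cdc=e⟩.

G' = [G, G] is generated by all commutators. The generator-pair commutators are: [c, d] = c².
The subgroup they normally generate is {e, c², c⁴}, of order 3.
Check: |G/G'| = 12/3 = 4 is the order of the abelianisation.

Answer: 3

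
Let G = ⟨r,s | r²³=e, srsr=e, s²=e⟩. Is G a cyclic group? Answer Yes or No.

Every cyclic group is abelian. But r·s = rs while s·r = r²²s, so r·s ≠ s·r and G is not abelian. Hence G is not cyclic.

Answer: No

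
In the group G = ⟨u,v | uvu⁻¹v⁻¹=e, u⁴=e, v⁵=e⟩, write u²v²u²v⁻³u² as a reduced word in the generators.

Multiply left to right, reducing at each step:
  (u²) · v² = u²v²
  (u²v²) · u² = v²
  (v²) · v⁻³ = v⁴
  (v⁴) · u² = u²v⁴

Answer: u²v⁴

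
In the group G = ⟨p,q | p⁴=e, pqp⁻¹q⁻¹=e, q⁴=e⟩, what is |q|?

Compute successive powers until reaching e:
  q¹ = q, q² = q², q³ = q³, q⁴ = e.
The smallest positive k with qᵏ = e is 4.

Answer: 4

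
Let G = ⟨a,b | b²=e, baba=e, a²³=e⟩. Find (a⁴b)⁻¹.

The order of (a⁴b) is 2 (smallest k with (a⁴b)ᵏ = e), so (a⁴b)⁻¹ = (a⁴b)¹ = a⁴b.
Check: (a⁴b) · (a⁴b) → (a⁴b) · a⁴ = b;   b · b = e, giving e as required.

Answer: a⁴b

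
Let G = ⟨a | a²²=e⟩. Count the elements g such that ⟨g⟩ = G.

G is cyclic of order 22. An element generates G iff its order is 22, and a cyclic group of order 22 has exactly φ(22) = 10 such elements.

Answer: 10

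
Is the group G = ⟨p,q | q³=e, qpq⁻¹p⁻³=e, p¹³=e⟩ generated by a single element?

Every cyclic group is abelian. But p·q = pq while q·p = p³q, so p·q ≠ q·p and G is not abelian. Hence G is not cyclic.

Answer: No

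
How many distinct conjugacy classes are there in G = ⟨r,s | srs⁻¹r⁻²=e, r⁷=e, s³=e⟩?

The conjugacy classes (representative and size) are:
  [e] (size 1), [r²] (size 3), [r⁵] (size 3), [s] (size 7), [s²] (size 7).
Class equation: 1 + 3 + 3 + 7 + 7 = 21 = |G|. So G has 5 conjugacy classes.

Answer: 5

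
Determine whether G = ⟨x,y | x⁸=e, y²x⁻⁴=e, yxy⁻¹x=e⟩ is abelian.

x·y = xy but y·x = x³y⁻¹, so x·y ≠ y·x and G is not abelian.

Answer: No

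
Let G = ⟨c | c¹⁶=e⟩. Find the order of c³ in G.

Compute successive powers until reaching e:
  (c³)¹ = c³, (c³)² = c⁶, (c³)³ = c⁹, (c³)⁴ = c¹², (c³)⁵ = c¹⁵, (c³)⁶ = c², (c³)⁷ = c⁵, (c³)⁸ = c⁸, (c³)⁹ = c¹¹, (c³)¹⁰ = c¹⁴, (c³)¹¹ = c, (c³)¹² = c⁴, (c³)¹³ = c⁷, (c³)¹⁴ = c¹⁰, (c³)¹⁵ = c¹³, (c³)¹⁶ = e.
The smallest positive k with (c³)ᵏ = e is 16.

Answer: 16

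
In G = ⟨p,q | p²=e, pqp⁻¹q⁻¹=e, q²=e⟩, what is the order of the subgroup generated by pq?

|⟨pq⟩| equals the order of pq. Compute successive powers until reaching e:
  (pq)¹ = pq, (pq)² = e.
The smallest positive k with (pq)ᵏ = e is 2, so |⟨pq⟩| = 2.

Answer: 2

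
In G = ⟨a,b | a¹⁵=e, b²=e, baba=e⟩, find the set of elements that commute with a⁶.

⟨a⁶⟩ ⊆ C_G(a⁶) since powers of a⁶ commute with a⁶; so |C_G(a⁶)| ≥ |⟨a⁶⟩| = 5.
By orbit–stabilizer, |C_G(a⁶)| = |G| / |conj. class of a⁶| = 30 / 2 = 15.
The 15 elements commuting with a⁶ are {e, a, a², a³, a⁴, a⁵, a⁶, a⁷, a⁸, a⁹, a¹⁰, a¹¹, a¹², a¹³, a¹⁴}.

Answer: {e, a, a², a³, a⁴, a⁵, a⁶, a⁷, a⁸, a⁹, a¹⁰, a¹¹, a¹², a¹³, a¹⁴}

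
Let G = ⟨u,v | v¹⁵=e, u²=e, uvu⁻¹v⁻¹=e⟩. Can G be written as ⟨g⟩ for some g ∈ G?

|G| = 30. The element uv has order 30 (its powers give 30 distinct elements), so ⟨uv⟩ = G and G is cyclic.

Answer: Yes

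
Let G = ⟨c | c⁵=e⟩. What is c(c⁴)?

Compute c · (c⁴) by multiplying left to right and reducing via the relations at each step:
  c · c⁴ = e

Answer: e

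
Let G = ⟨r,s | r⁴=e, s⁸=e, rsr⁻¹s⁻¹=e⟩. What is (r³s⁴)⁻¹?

The order of (r³s⁴) is 4 (smallest k with (r³s⁴)ᵏ = e), so (r³s⁴)⁻¹ = (r³s⁴)³ = rs⁴.
Check: (r³s⁴) · (rs⁴) → (r³s⁴) · r = s⁴;   (s⁴) · s⁴ = e, giving e as required.

Answer: rs⁴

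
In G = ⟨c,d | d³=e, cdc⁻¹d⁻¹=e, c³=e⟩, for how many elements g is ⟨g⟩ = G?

⟨g⟩ = G would require ord(g) = |G| = 9, but the maximum element order in G is 3 < 9. So G is not cyclic and no single element generates it: the count is 0.

Answer: 0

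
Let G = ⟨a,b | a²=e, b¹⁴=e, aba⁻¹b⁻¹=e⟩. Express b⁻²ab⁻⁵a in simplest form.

Multiply left to right, reducing at each step:
  (b¹²) · a = ab¹²
  (ab¹²) · b⁻⁵ = ab⁷
  (ab⁷) · a = b⁷

Answer: b⁷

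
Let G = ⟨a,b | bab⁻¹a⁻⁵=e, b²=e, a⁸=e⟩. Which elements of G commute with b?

⟨b⟩ ⊆ C_G(b) since powers of b commute with b; so |C_G(b)| ≥ |⟨b⟩| = 2.
By orbit–stabilizer, |C_G(b)| = |G| / |conj. class of b| = 16 / 2 = 8.
The 8 elements commuting with b are {e, a², a⁴, a⁶, b, a⁶b, a²b, a⁴b}.

Answer: {e, a², a⁴, a⁶, b, a⁶b, a²b, a⁴b}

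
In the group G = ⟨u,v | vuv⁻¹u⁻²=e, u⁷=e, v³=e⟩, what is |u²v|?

Compute successive powers until reaching e:
  (u²v)¹ = u²v, (u²v)² = u⁶v², (u²v)³ = e.
The smallest positive k with (u²v)ᵏ = e is 3.

Answer: 3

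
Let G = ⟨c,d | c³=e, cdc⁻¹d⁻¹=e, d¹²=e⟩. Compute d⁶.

Compute successive powers of d, reducing at each step:
  d²: d · d = d²
  d³: (d²) · d = d³
  d⁴: (d³) · d = d⁴
  d⁵: (d⁴) · d = d⁵
  d⁶: (d⁵) · d = d⁶

Answer: d⁶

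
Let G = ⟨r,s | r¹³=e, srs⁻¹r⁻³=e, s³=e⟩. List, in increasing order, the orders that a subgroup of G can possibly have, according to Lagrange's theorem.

|G| = 39 = 3 · 13. By Lagrange's theorem the order of any subgroup divides 39; the divisors of 39 are 1, 3, 13, 39.

Answer: 1, 3, 13, 39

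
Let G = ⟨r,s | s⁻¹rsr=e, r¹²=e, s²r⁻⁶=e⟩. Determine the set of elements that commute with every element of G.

An element z ∈ Z(G) iff z commutes with every generator.
For example r⁶ is central: (r⁶)·r = r⁷ = r·(r⁶); (r⁶)·s = s⁻¹ = s·(r⁶).
Whereas r ∉ Z(G) since r·s = rs ≠ r⁵s⁻¹ = s·r.
Checking each of the 24 elements this way gives Z(G) = {e, r⁶}, of order 2.

Answer: {e, r⁶}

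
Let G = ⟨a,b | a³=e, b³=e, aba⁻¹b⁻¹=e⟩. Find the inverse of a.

The order of a is 3 (smallest k with aᵏ = e), so a⁻¹ = a² = a².
Check: a · (a²) → a · a² = e, giving e as required.

Answer: a²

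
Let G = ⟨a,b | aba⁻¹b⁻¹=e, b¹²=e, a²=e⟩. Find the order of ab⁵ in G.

Compute successive powers until reaching e:
  (ab⁵)¹ = ab⁵, (ab⁵)² = b¹⁰, (ab⁵)³ = ab³, (ab⁵)⁴ = b⁸, (ab⁵)⁵ = ab, (ab⁵)⁶ = b⁶, (ab⁵)⁷ = ab¹¹, (ab⁵)⁸ = b⁴, (ab⁵)⁹ = ab⁹, (ab⁵)¹⁰ = b², (ab⁵)¹¹ = ab⁷, (ab⁵)¹² = e.
The smallest positive k with (ab⁵)ᵏ = e is 12.

Answer: 12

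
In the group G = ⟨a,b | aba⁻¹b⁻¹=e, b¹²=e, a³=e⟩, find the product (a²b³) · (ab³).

Compute (a²b³) · (ab³) by multiplying left to right and reducing via the relations at each step:
  (a²b³) · a = b³
  (b³) · b³ = b⁶

Answer: b⁶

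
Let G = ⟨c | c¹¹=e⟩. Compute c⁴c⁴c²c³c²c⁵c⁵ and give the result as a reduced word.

Multiply left to right, reducing at each step:
  (c⁴) · c⁴ = c⁸
  (c⁸) · c² = c¹⁰
  (c¹⁰) · c³ = c²
  (c²) · c² = c⁴
  (c⁴) · c⁵ = c⁹
  (c⁹) · c⁵ = c³

Answer: c³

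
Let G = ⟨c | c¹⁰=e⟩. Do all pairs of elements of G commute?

G has a single generator, so G is cyclic and hence abelian.

Answer: Yes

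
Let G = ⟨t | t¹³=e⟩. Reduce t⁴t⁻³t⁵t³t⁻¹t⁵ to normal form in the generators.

Multiply left to right, reducing at each step:
  (t⁴) · t⁻³ = t
  t · t⁵ = t⁶
  (t⁶) · t³ = t⁹
  (t⁹) · t⁻¹ = t⁸
  (t⁸) · t⁵ = e

Answer: e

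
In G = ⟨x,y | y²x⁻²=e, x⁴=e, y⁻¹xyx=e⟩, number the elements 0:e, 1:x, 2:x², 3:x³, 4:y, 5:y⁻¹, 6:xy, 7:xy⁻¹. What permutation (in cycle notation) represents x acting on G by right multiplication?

(0 1 2 3)(4 7 5 6)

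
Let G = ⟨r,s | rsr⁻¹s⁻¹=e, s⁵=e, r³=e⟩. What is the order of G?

Enumerate words in the generators, reducing via the relations: the distinct elements are
  {e, r, s, rs, r², s², s³, s⁴, rs², rs³, rs⁴, r²s, r²s², r²s³, r²s⁴}.
No further products give new elements, so |G| = 15.

Answer: 15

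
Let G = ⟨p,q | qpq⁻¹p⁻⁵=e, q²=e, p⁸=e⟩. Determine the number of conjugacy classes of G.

The conjugacy classes (representative and size) are:
  [e] (size 1), [p⁵] (size 2), [p²] (size 1), [p⁷] (size 2), [p⁴] (size 1), [p⁶] (size 1), [q] (size 2), [p⁵q] (size 2), [p²q] (size 2), [p³q] (size 2).
Class equation: 1 + 2 + 1 + 2 + 1 + 1 + 2 + 2 + 2 + 2 = 16 = |G|. So G has 10 conjugacy classes.

Answer: 10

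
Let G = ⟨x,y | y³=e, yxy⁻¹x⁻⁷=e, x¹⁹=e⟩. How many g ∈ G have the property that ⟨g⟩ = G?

⟨g⟩ = G would require ord(g) = |G| = 57, but the maximum element order in G is 19 < 57. So G is not cyclic and no single element generates it: the count is 0.

Answer: 0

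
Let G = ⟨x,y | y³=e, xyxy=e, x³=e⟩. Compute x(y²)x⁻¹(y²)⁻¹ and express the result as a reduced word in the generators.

[x, (y²)] = x·(y²)·x⁻¹·(y²)⁻¹.
  x · (y²) = xy²
  (xy²) · (x²) = x²y
  (x²y) · y = x²y²

Answer: x²y²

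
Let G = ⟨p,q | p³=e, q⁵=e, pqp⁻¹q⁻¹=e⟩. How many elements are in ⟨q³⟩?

|⟨q³⟩| equals the order of q³. Compute successive powers until reaching e:
  (q³)¹ = q³, (q³)² = q, (q³)³ = q⁴, (q³)⁴ = q², (q³)⁵ = e.
The smallest positive k with (q³)ᵏ = e is 5, so |⟨q³⟩| = 5.

Answer: 5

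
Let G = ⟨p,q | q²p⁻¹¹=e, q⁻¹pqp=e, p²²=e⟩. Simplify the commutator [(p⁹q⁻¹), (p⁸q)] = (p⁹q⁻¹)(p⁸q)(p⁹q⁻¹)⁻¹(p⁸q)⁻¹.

[(p⁹q⁻¹), (p⁸q)] = (p⁹q⁻¹)·(p⁸q)·(p⁹q⁻¹)⁻¹·(p⁸q)⁻¹.
  (p⁹q⁻¹) · (p⁸q) = p
  p · (p⁹q) = p¹⁰q
  (p¹⁰q) · (p⁸q⁻¹) = p²

Answer: p²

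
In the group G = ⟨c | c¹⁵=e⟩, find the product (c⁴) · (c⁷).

Compute (c⁴) · (c⁷) by multiplying left to right and reducing via the relations at each step:
  (c⁴) · c⁷ = c¹¹

Answer: c¹¹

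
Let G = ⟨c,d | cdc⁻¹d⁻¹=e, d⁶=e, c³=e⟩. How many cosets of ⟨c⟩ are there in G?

First find ord(c) by computing successive powers:
  c¹ = c, c² = c², c³ = e.
So |⟨c⟩| = ord(c) = 3. With |G| = 18, by Lagrange [G : ⟨c⟩] = 18/3 = 6.

Answer: 6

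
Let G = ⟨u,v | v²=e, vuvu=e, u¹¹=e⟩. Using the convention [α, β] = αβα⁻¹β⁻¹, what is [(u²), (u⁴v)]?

[(u²), (u⁴v)] = (u²)·(u⁴v)·(u²)⁻¹·(u⁴v)⁻¹.
  (u²) · (u⁴v) = u⁶v
  (u⁶v) · (u⁹) = u⁸v
  (u⁸v) · (u⁴v) = u⁴

Answer: u⁴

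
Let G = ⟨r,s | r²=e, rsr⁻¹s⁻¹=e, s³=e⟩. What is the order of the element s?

Compute successive powers until reaching e:
  s¹ = s, s² = s², s³ = e.
The smallest positive k with sᵏ = e is 3.

Answer: 3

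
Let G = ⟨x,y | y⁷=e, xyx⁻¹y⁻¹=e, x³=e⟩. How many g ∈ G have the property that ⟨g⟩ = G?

G is cyclic of order 21. An element generates G iff its order is 21, and a cyclic group of order 21 has exactly φ(21) = 12 such elements.

Answer: 12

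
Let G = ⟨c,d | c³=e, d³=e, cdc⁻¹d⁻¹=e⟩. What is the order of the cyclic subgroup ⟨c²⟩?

|⟨c²⟩| equals the order of c². Compute successive powers until reaching e:
  (c²)¹ = c², (c²)² = c, (c²)³ = e.
The smallest positive k with (c²)ᵏ = e is 3, so |⟨c²⟩| = 3.

Answer: 3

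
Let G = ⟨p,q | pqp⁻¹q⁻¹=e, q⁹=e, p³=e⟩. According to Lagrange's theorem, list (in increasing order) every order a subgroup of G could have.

|G| = 27 = 3³. By Lagrange's theorem the order of any subgroup divides 27; the divisors of 27 are 1, 3, 9, 27.

Answer: 1, 3, 9, 27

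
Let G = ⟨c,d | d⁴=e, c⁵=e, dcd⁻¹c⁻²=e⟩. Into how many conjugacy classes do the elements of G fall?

The conjugacy classes (representative and size) are:
  [e] (size 1), [c⁴] (size 4), [c²d] (size 5), [d²] (size 5), [c³d³] (size 5).
Class equation: 1 + 4 + 5 + 5 + 5 = 20 = |G|. So G has 5 conjugacy classes.

Answer: 5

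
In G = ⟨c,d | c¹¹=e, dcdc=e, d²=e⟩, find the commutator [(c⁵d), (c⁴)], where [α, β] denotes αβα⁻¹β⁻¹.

[(c⁵d), (c⁴)] = (c⁵d)·(c⁴)·(c⁵d)⁻¹·(c⁴)⁻¹.
  (c⁵d) · (c⁴) = cd
  (cd) · (c⁵d) = c⁷
  (c⁷) · (c⁷) = c³

Answer: c³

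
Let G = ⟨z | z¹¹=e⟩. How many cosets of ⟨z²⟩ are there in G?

First find ord(z²) by computing successive powers:
  (z²)¹ = z², (z²)² = z⁴, (z²)³ = z⁶, (z²)⁴ = z⁸, (z²)⁵ = z¹⁰, (z²)⁶ = z, (z²)⁷ = z³, (z²)⁸ = z⁵, (z²)⁹ = z⁷, (z²)¹⁰ = z⁹, (z²)¹¹ = e.
So |⟨z²⟩| = ord(z²) = 11. With |G| = 11, by Lagrange [G : ⟨z²⟩] = 11/11 = 1.

Answer: 1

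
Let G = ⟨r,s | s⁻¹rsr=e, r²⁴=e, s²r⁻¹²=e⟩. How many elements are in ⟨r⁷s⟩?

|⟨r⁷s⟩| equals the order of r⁷s. Compute successive powers until reaching e:
  (r⁷s)¹ = r⁷s, (r⁷s)² = r¹², (r⁷s)³ = r⁷s⁻¹, (r⁷s)⁴ = e.
The smallest positive k with (r⁷s)ᵏ = e is 4, so |⟨r⁷s⟩| = 4.

Answer: 4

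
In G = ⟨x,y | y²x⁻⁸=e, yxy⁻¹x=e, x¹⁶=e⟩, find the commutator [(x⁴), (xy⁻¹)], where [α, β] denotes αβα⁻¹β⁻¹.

[(x⁴), (xy⁻¹)] = (x⁴)·(xy⁻¹)·(x⁴)⁻¹·(xy⁻¹)⁻¹.
  (x⁴) · (xy⁻¹) = x⁵y⁻¹
  (x⁵y⁻¹) · (x¹²) = xy
  (xy) · (xy) = x⁸

Answer: x⁸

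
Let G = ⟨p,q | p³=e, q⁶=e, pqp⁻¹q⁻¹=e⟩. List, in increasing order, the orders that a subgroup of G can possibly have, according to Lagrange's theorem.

|G| = 18 = 2 · 3². By Lagrange's theorem the order of any subgroup divides 18; the divisors of 18 are 1, 2, 3, 6, 9, 18.

Answer: 1, 2, 3, 6, 9, 18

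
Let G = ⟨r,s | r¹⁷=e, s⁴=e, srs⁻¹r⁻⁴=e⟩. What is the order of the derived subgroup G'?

G' = [G, G] is generated by all commutators. The generator-pair commutators are: [r, s] = r¹⁴.
The subgroup they normally generate is {e, r, r², r³, r⁴, r⁵, r⁶, r⁷, r⁸, r⁹, r¹⁰, r¹¹, r¹², r¹³, r¹⁴, r¹⁵, r¹⁶}, of order 17.
Check: |G/G'| = 68/17 = 4 is the order of the abelianisation.

Answer: 17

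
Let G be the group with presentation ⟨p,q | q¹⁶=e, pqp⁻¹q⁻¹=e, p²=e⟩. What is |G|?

Enumerate words in the generators, reducing via the relations: the distinct elements are
  {e, p, q, pq, q², q³, q⁴, q⁵, q⁶, q⁷, q⁸, q⁹, pq², pq³, pq⁴, pq⁵, pq⁶, pq⁷, pq⁸, pq⁹, q¹², q¹³, q¹¹, q¹⁰, q¹⁴, q¹⁵, pq¹², pq¹³, pq¹¹, pq¹⁰, pq¹⁴, pq¹⁵}.
No further products give new elements, so |G| = 32.

Answer: 32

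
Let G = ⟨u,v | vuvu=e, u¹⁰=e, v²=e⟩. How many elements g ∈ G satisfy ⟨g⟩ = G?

⟨g⟩ = G would require ord(g) = |G| = 20, but the maximum element order in G is 10 < 20. So G is not cyclic and no single element generates it: the count is 0.

Answer: 0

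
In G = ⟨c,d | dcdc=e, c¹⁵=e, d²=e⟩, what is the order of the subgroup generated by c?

|⟨c⟩| equals the order of c. Compute successive powers until reaching e:
  c¹ = c, c² = c², c³ = c³, c⁴ = c⁴, c⁵ = c⁵, c⁶ = c⁶, c⁷ = c⁷, c⁸ = c⁸, c⁹ = c⁹, c¹⁰ = c¹⁰, c¹¹ = c¹¹, c¹² = c¹², c¹³ = c¹³, c¹⁴ = c¹⁴, c¹⁵ = e.
The smallest positive k with cᵏ = e is 15, so |⟨c⟩| = 15.

Answer: 15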